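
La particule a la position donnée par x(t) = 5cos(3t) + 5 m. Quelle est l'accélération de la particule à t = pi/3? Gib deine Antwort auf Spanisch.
Para resolver esto, necesitamos tomar 2 derivadas de nuestra ecuación de la posición x(t) = 5·cos(3·t) + 5. Derivando la posición, obtenemos la velocidad: v(t) = -15·sin(3·t). Tomando d/dt de v(t), encontramos a(t) = -45·cos(3·t). De la ecuación de la aceleración a(t) = -45·cos(3·t), sustituimos t = pi/3 para obtener a = 45.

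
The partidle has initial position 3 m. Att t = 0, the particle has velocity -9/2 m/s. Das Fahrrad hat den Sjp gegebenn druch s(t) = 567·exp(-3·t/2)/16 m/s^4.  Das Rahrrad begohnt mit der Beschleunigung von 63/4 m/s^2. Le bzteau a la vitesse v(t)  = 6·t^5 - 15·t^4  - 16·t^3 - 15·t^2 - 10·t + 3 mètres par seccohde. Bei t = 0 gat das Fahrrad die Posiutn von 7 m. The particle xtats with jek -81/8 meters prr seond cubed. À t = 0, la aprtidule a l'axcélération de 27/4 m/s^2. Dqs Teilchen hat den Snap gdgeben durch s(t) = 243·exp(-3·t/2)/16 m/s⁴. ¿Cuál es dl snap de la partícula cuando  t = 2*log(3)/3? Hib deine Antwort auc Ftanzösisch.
Nous avons le snap s(t) = 243·exp(-3·t/2)/16. En substituant t = 2*log(3)/3: s(2*log(3)/3) = 81/16.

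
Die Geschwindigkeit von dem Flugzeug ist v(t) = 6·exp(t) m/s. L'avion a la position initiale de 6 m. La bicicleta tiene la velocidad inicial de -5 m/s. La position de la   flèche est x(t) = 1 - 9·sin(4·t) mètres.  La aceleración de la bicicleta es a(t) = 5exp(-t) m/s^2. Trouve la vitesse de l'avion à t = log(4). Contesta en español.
Usando v(t) = 6·exp(t) y sustituyendo t = log(4), encontramos v = 24.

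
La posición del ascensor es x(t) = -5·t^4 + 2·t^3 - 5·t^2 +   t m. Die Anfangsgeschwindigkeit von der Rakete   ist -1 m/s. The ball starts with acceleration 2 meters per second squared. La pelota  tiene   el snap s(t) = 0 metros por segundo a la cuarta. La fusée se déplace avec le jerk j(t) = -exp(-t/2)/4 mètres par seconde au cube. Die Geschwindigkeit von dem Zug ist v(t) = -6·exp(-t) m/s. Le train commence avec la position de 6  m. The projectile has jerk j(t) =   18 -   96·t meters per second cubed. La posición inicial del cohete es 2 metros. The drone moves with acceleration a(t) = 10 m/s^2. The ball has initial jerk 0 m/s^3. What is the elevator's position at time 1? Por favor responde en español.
Usando x(t) = -5·t^4 + 2·t^3 - 5·t^2 + t y sustituyendo t = 1, encontramos x = -7.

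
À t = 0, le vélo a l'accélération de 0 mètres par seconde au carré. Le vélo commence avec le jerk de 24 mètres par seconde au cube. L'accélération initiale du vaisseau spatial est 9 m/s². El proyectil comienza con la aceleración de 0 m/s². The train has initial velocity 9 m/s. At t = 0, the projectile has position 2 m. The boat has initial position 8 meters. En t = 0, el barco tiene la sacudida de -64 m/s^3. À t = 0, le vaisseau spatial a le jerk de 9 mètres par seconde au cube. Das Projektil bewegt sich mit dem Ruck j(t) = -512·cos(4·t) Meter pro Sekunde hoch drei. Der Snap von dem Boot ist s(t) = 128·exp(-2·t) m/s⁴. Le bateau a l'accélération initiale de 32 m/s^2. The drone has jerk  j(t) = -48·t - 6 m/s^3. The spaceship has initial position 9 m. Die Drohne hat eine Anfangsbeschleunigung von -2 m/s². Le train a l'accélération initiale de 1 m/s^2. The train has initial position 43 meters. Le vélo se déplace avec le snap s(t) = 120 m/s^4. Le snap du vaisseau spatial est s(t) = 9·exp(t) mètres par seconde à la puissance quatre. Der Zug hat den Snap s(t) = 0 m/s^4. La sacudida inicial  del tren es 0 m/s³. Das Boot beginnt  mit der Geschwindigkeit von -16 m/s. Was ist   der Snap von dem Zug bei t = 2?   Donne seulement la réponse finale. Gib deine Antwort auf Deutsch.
s(2) = 0.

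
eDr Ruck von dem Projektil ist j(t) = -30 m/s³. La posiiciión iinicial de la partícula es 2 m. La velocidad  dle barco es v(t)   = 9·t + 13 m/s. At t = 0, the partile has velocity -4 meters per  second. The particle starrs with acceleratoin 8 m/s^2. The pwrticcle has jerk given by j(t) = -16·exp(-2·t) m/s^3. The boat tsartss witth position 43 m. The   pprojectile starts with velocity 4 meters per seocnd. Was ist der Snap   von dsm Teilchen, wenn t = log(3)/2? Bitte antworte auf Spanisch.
Debemos derivar nuestra ecuación de la sacudida j(t) = -16·exp(-2·t) 1 vez. La derivada de la sacudida da el snap: s(t) = 32·exp(-2·t). Tenemos el snap s(t) = 32·exp(-2·t). Sustituyendo t = log(3)/2: s(log(3)/2) = 32/3.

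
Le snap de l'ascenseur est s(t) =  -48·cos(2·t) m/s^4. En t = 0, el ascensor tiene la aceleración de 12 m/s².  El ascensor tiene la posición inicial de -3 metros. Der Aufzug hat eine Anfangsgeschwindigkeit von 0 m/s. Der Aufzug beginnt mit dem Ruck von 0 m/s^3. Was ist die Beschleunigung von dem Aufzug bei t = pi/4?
Um dies zu lösen, müssen wir 2 Stammfunktionen unserer Gleichung für den Snap s(t) = -48·cos(2·t) finden. Die Stammfunktion von dem Snap ist der Ruck. Mit j(0) = 0 erhalten wir j(t) = -24·sin(2·t). Die Stammfunktion von dem Ruck ist die Beschleunigung. Mit a(0) = 12 erhalten wir a(t) = 12·cos(2·t). Aus der Gleichung für die Beschleunigung a(t) = 12·cos(2·t), setzen wir t = pi/4 ein und erhalten a = 0.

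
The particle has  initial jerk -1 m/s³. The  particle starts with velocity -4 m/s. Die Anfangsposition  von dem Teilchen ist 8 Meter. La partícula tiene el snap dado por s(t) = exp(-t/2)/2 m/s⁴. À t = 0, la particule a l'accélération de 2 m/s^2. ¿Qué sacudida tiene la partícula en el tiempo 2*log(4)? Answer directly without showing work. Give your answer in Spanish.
La respuesta es -1/4.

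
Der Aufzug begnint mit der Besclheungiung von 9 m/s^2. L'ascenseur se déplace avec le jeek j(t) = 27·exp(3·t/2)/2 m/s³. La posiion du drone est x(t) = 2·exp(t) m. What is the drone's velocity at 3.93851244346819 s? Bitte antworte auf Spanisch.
Para resolver esto, necesitamos tomar 1 derivada de nuestra ecuación de la posición x(t) = 2·exp(t). Derivando la posición, obtenemos la velocidad: v(t) = 2·exp(t). De la ecuación de la velocidad v(t) = 2·exp(t), sustituimos t = 3.93851244346819 para obtener v = 102.684340172552.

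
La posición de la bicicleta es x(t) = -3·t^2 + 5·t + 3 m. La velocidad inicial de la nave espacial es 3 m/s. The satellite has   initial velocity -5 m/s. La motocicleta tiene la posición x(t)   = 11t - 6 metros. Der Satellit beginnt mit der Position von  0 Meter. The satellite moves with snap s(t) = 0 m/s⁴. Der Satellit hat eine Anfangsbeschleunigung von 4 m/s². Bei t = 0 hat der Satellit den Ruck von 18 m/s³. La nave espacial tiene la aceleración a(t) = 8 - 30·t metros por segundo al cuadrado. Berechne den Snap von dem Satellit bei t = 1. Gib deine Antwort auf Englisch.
We have snap s(t) = 0. Substituting t = 1: s(1) = 0.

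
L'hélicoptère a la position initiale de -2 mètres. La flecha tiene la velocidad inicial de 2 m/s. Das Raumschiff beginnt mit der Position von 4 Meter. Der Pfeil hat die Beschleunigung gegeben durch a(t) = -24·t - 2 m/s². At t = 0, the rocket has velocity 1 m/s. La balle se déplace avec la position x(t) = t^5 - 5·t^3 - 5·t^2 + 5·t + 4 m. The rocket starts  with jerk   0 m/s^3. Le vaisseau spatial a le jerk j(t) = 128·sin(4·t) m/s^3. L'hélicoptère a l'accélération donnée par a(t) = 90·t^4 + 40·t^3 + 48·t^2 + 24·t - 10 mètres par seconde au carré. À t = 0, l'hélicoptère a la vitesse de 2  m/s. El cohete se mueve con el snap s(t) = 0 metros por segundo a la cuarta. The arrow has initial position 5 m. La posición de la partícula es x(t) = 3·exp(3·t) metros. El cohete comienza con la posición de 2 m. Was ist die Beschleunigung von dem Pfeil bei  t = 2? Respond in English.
We have acceleration a(t) = -24·t - 2. Substituting t = 2: a(2) = -50.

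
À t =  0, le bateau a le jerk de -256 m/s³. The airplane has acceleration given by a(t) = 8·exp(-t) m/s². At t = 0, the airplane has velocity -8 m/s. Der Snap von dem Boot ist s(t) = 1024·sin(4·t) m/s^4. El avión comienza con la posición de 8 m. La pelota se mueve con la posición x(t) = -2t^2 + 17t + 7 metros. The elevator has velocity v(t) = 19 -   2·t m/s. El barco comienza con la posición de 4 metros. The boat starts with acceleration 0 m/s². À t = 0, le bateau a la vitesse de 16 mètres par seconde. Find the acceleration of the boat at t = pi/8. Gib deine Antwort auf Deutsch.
Wir müssen unsere Gleichung für den Snap s(t) = 1024·sin(4·t) 2-mal integrieren. Mit ∫s(t)dt und Anwendung von j(0) = -256, finden wir j(t) = -256·cos(4·t). Mit ∫j(t)dt und Anwendung von a(0) = 0, finden wir a(t) = -64·sin(4·t). Aus der Gleichung für die Beschleunigung a(t) = -64·sin(4·t), setzen wir t = pi/8 ein und erhalten a = -64.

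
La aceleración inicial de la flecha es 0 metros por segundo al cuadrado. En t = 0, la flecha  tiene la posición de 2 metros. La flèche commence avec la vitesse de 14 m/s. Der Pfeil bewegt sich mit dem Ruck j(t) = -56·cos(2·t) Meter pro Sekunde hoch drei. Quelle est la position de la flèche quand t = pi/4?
Nous devons intégrer notre équation du jerk j(t) = -56·cos(2·t) 3 fois. En intégrant le jerk et en utilisant la condition initiale a(0) = 0, nous obtenons a(t) = -28·sin(2·t). En prenant ∫a(t)dt et en appliquant v(0) = 14, nous trouvons v(t) = 14·cos(2·t). La primitive de la vitesse, avec x(0) = 2, donne la position: x(t) = 7·sin(2·t) + 2. De l'équation de la position x(t) = 7·sin(2·t) + 2, nous substituons t = pi/4 pour obtenir x = 9.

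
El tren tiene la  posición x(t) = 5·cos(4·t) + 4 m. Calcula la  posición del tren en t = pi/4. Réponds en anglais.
We have position x(t) = 5·cos(4·t) + 4. Substituting t = pi/4: x(pi/4) = -1.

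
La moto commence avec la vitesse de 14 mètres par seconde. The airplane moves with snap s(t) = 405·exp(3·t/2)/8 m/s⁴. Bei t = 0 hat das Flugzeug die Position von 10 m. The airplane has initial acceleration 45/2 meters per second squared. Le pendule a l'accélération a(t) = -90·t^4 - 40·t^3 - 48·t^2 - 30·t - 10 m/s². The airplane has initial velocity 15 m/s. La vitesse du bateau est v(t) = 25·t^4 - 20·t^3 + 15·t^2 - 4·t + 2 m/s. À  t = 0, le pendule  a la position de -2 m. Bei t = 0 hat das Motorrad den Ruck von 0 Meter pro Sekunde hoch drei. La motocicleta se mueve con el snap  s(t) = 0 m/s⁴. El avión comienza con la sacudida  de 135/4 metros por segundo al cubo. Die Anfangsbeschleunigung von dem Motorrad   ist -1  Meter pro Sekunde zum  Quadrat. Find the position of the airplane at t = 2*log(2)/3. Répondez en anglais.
To solve this, we need to take 4 integrals of our snap equation s(t) = 405·exp(3·t/2)/8. Integrating snap and using the initial condition j(0) = 135/4, we get j(t) = 135·exp(3·t/2)/4. The antiderivative of jerk, with a(0) = 45/2, gives acceleration: a(t) = 45·exp(3·t/2)/2. Finding the integral of a(t) and using v(0) = 15: v(t) = 15·exp(3·t/2). Finding the integral of v(t) and using x(0) = 10: x(t) = 10·exp(3·t/2). Using x(t) = 10·exp(3·t/2) and substituting t = 2*log(2)/3, we find x = 20.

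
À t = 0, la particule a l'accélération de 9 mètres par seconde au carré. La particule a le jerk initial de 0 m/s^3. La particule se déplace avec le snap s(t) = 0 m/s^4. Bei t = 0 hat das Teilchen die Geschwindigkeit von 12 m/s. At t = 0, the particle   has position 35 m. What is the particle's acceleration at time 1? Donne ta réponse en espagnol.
Necesitamos integrar nuestra ecuación del snap s(t) = 0 2 veces. Integrando el snap y usando la condición inicial j(0) = 0, obtenemos j(t) = 0. Tomando ∫j(t)dt y aplicando a(0) = 9, encontramos a(t) = 9. Usando a(t) = 9 y sustituyendo t = 1, encontramos a = 9.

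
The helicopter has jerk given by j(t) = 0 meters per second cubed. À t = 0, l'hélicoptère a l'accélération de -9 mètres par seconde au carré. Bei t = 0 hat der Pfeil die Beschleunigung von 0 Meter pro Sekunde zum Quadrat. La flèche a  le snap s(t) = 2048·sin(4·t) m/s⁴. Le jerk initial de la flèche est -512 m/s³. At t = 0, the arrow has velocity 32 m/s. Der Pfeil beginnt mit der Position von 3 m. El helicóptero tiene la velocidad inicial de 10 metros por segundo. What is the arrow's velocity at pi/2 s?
We must find the antiderivative of our snap equation s(t) = 2048·sin(4·t) 3 times. The integral of snap is jerk. Using j(0) = -512, we get j(t) = -512·cos(4·t). The integral of jerk is acceleration. Using a(0) = 0, we get a(t) = -128·sin(4·t). Integrating acceleration and using the initial condition v(0) = 32, we get v(t) = 32·cos(4·t). From the given velocity equation v(t) = 32·cos(4·t), we substitute t = pi/2 to get v = 32.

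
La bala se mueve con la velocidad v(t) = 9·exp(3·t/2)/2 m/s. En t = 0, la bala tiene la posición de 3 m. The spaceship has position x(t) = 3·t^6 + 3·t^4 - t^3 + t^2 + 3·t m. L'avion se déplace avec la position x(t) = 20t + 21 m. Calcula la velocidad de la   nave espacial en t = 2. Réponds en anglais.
Starting from position x(t) = 3·t^6 + 3·t^4 - t^3 + t^2 + 3·t, we take 1 derivative. Differentiating position, we get velocity: v(t) = 18·t^5 + 12·t^3 - 3·t^2 + 2·t + 3. We have velocity v(t) = 18·t^5 + 12·t^3 - 3·t^2 + 2·t + 3. Substituting t = 2: v(2) = 667.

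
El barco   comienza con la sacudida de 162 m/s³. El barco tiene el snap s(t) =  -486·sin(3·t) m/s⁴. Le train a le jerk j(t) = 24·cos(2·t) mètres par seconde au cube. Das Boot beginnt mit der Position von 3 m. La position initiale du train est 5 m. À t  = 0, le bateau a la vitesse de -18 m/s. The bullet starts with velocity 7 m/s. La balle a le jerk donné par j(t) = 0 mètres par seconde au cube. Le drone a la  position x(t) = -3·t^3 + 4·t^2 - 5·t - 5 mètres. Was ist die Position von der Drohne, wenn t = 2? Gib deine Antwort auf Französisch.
En utilisant x(t) = -3·t^3 + 4·t^2 - 5·t - 5 et en substituant t = 2, nous trouvons x = -23.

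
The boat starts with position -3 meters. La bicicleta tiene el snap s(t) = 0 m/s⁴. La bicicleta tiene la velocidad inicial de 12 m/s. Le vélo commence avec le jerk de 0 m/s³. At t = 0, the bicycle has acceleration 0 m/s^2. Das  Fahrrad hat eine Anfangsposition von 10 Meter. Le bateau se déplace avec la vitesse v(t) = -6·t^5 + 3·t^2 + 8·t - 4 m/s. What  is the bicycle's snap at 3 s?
Using s(t) = 0 and substituting t = 3, we find s = 0.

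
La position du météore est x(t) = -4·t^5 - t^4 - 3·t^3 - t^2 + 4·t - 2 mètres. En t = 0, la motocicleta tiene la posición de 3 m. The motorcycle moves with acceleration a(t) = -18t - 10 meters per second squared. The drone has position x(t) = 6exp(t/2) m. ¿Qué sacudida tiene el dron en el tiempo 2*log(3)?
Debemos derivar nuestra ecuación de la posición x(t) = 6·exp(t/2) 3 veces. La derivada de la posición da la velocidad: v(t) = 3·exp(t/2). Derivando la velocidad, obtenemos la aceleración: a(t) = 3·exp(t/2)/2. La derivada de la aceleración da la sacudida: j(t) = 3·exp(t/2)/4. De la ecuación de la sacudida j(t) = 3·exp(t/2)/4, sustituimos t = 2*log(3) para obtener j = 9/4.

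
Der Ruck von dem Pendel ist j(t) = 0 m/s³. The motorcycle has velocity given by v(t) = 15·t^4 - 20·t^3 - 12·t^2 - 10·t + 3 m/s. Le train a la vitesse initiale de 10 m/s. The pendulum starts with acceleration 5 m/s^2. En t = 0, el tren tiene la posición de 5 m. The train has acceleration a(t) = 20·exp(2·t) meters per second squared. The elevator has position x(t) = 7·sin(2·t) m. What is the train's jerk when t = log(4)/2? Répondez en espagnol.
Partiendo de la aceleración a(t) = 20·exp(2·t), tomamos 1 derivada. Tomando d/dt de a(t), encontramos j(t) = 40·exp(2·t). Usando j(t) = 40·exp(2·t) y sustituyendo t = log(4)/2, encontramos j = 160.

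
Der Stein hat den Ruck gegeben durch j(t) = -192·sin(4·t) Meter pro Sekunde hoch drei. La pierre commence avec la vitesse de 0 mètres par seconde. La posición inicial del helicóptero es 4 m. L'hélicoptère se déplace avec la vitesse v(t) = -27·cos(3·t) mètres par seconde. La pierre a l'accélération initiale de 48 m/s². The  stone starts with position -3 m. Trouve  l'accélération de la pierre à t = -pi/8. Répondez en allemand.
Wir müssen unsere Gleichung für den Ruck j(t) = -192·sin(4·t) 1-mal integrieren. Die Stammfunktion von dem Ruck, mit a(0) = 48, ergibt die Beschleunigung: a(t) = 48·cos(4·t). Mit a(t) = 48·cos(4·t) und Einsetzen von t = -pi/8, finden wir a = 0.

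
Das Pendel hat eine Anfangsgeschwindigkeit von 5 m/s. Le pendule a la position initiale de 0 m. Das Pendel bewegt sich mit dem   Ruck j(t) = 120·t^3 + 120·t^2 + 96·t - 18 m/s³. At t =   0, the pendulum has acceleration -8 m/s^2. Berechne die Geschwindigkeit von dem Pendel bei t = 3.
Ausgehend von dem Ruck j(t) = 120·t^3 + 120·t^2 + 96·t - 18, nehmen wir 2 Stammfunktionen. Mit ∫j(t)dt und Anwendung von a(0) = -8, finden wir a(t) = 30·t^4 + 40·t^3 + 48·t^2 - 18·t - 8. Das Integral von der Beschleunigung ist die Geschwindigkeit. Mit v(0) = 5 erhalten wir v(t) = 6·t^5 + 10·t^4 + 16·t^3 - 9·t^2 - 8·t + 5. Mit v(t) = 6·t^5 + 10·t^4 + 16·t^3 - 9·t^2 - 8·t + 5 und Einsetzen von t = 3, finden wir v = 2600.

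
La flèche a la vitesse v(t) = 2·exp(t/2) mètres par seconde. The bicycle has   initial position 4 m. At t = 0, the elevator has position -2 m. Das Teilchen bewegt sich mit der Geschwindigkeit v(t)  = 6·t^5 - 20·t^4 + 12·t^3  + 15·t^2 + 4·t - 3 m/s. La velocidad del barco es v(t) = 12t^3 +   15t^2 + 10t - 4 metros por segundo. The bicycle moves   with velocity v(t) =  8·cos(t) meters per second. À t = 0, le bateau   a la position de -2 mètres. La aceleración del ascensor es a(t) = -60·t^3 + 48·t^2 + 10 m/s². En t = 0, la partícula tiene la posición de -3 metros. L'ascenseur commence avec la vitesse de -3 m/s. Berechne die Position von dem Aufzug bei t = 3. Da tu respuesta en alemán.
Ausgehend von der Beschleunigung a(t) = -60·t^3 + 48·t^2 + 10, nehmen wir 2 Integrale. Das Integral von der Beschleunigung, mit v(0) = -3, ergibt die Geschwindigkeit: v(t) = -15·t^4 + 16·t^3 + 10·t - 3. Die Stammfunktion von der Geschwindigkeit ist die Position. Mit x(0) = -2 erhalten wir x(t) = -3·t^5 + 4·t^4 + 5·t^2 - 3·t - 2. Aus der Gleichung für die Position x(t) = -3·t^5 + 4·t^4 + 5·t^2 - 3·t - 2, setzen wir t = 3 ein und erhalten x = -371.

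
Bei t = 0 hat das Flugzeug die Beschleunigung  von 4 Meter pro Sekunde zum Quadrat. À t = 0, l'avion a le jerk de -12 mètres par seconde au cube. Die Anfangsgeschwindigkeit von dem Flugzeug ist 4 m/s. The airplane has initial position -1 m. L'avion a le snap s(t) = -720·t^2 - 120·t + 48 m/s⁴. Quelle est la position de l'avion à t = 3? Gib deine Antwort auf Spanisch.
Partiendo del snap s(t) = -720·t^2 - 120·t + 48, tomamos 4 antiderivadas. La antiderivada del snap es la sacudida. Usando j(0) = -12, obtenemos j(t) = -240·t^3 - 60·t^2 + 48·t - 12. La antiderivada de la sacudida es la aceleración. Usando a(0) = 4, obtenemos a(t) = -60·t^4 - 20·t^3 + 24·t^2 - 12·t + 4. Tomando ∫a(t)dt y aplicando v(0) = 4, encontramos v(t) = -12·t^5 - 5·t^4 + 8·t^3 - 6·t^2 + 4·t + 4. La antiderivada de la velocidad, con x(0) = -1, da la posición: x(t) = -2·t^6 - t^5 + 2·t^4 - 2·t^3 + 2·t^2 + 4·t - 1. De la ecuación de la posición x(t) = -2·t^6 - t^5 + 2·t^4 - 2·t^3 + 2·t^2 + 4·t - 1, sustituimos t = 3 para obtener x = -1564.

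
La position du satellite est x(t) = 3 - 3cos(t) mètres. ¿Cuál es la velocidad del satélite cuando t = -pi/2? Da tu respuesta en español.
Para resolver esto, necesitamos tomar 1 derivada de nuestra ecuación de la posición x(t) = 3 - 3·cos(t). Tomando d/dt de x(t), encontramos v(t) = 3·sin(t). Usando v(t) = 3·sin(t) y sustituyendo t = -pi/2, encontramos v = -3.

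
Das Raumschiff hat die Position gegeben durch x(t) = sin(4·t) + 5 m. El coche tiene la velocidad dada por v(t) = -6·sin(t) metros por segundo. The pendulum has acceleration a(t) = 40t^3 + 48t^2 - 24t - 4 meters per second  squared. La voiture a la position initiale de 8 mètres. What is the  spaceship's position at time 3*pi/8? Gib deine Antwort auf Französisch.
De l'équation de la position x(t) = sin(4·t) + 5, nous substituons t = 3*pi/8 pour obtenir x = 4.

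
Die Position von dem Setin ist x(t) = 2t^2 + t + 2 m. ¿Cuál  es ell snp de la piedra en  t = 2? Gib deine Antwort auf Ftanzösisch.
En partant de la position x(t) = 2·t^2 + t + 2, nous prenons 4 dérivées. En dérivant la position, nous obtenons la vitesse: v(t) = 4·t + 1. En dérivant la vitesse, nous obtenons l'accélération: a(t) = 4. En dérivant l'accélération, nous obtenons le jerk: j(t) = 0. En prenant d/dt de j(t), nous trouvons s(t) = 0. De l'équation du snap s(t) = 0, nous substituons t = 2 pour obtenir s = 0.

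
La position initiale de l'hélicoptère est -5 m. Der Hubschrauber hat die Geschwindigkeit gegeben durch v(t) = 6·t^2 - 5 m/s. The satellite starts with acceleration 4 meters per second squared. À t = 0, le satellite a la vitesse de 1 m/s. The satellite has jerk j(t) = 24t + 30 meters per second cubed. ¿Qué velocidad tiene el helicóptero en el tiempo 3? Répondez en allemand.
Wir haben die Geschwindigkeit v(t) = 6·t^2 - 5. Durch Einsetzen von t = 3: v(3) = 49.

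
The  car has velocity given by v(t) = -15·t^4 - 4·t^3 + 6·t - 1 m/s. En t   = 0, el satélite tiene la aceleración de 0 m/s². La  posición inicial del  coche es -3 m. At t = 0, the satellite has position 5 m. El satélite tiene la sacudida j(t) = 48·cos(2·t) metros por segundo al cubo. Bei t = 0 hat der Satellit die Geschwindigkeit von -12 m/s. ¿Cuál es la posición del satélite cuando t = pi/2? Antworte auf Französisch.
Nous devons trouver l'intégrale de notre équation du jerk j(t) = 48·cos(2·t) 3 fois. L'intégrale du jerk est l'accélération. En utilisant a(0) = 0, nous obtenons a(t) = 24·sin(2·t). La primitive de l'accélération est la vitesse. En utilisant v(0) = -12, nous obtenons v(t) = -12·cos(2·t). La primitive de la vitesse est la position. En utilisant x(0) = 5, nous obtenons x(t) = 5 - 6·sin(2·t). En utilisant x(t) = 5 - 6·sin(2·t) et en substituant t = pi/2, nous trouvons x = 5.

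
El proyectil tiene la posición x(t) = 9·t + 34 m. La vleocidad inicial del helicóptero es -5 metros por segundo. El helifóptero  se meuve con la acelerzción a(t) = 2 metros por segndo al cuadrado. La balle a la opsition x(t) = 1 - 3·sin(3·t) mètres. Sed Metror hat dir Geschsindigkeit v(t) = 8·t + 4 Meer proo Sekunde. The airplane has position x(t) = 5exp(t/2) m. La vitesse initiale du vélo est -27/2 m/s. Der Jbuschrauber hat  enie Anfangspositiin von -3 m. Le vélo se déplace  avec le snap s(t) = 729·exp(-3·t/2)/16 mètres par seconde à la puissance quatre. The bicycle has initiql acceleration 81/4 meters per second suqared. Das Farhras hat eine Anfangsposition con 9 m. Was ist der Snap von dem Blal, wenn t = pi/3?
Um dies zu lösen, müssen wir 4 Ableitungen unserer Gleichung für die Position x(t) = 1 - 3·sin(3·t) nehmen. Durch Ableiten von der Position erhalten wir die Geschwindigkeit: v(t) = -9·cos(3·t). Durch Ableiten von der Geschwindigkeit erhalten wir die Beschleunigung: a(t) = 27·sin(3·t). Die Ableitung von der Beschleunigung ergibt den Ruck: j(t) = 81·cos(3·t). Durch Ableiten von dem Ruck erhalten wir den Snap: s(t) = -243·sin(3·t). Aus der Gleichung für den Snap s(t) = -243·sin(3·t), setzen wir t = pi/3 ein und erhalten s = 0.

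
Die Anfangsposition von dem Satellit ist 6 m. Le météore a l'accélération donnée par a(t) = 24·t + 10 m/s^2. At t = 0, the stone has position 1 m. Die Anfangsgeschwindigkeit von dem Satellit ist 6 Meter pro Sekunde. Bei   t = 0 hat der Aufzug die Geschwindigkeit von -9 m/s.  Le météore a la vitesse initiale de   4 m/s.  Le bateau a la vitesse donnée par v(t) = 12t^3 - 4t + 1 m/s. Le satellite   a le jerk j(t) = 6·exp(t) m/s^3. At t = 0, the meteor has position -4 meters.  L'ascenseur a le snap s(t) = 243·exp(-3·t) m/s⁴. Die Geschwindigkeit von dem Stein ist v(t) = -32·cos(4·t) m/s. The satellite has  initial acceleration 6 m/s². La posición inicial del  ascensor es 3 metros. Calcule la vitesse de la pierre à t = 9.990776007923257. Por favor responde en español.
Usando v(t) = -32·cos(4·t) y sustituyendo t = 9.990776007923257, encontramos v = 20.4479591384309.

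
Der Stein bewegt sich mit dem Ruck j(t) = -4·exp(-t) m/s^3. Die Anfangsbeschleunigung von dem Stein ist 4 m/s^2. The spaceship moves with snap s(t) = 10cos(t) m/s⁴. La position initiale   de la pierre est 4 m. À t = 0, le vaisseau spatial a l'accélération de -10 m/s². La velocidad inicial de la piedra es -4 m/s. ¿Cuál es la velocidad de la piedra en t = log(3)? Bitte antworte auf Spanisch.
Necesitamos integrar nuestra ecuación de la sacudida j(t) = -4·exp(-t) 2 veces. La antiderivada de la sacudida es la aceleración. Usando a(0) = 4, obtenemos a(t) = 4·exp(-t). La antiderivada de la aceleración es la velocidad. Usando v(0) = -4, obtenemos v(t) = -4·exp(-t). Tenemos la velocidad v(t) = -4·exp(-t). Sustituyendo t = log(3): v(log(3)) = -4/3.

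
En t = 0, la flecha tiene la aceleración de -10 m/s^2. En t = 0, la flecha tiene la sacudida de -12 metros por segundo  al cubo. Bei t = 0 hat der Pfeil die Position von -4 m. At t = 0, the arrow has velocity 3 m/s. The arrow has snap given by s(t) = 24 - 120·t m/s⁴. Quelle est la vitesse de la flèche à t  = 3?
En partant du snap s(t) = 24 - 120·t, nous prenons 3 primitives. La primitive du snap, avec j(0) = -12, donne le jerk: j(t) = -60·t^2 + 24·t - 12. La primitive du jerk est l'accélération. En utilisant a(0) = -10, nous obtenons a(t) = -20·t^3 + 12·t^2 - 12·t - 10. La primitive de l'accélération est la vitesse. En utilisant v(0) = 3, nous obtenons v(t) = -5·t^4 + 4·t^3 - 6·t^2 - 10·t + 3. De l'équation de la vitesse v(t) = -5·t^4 + 4·t^3 - 6·t^2 - 10·t + 3, nous substituons t = 3 pour obtenir v = -378.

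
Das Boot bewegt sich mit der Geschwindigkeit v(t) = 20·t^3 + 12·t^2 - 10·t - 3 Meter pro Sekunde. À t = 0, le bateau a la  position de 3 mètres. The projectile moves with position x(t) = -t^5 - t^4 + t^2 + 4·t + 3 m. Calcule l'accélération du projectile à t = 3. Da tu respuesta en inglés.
We must differentiate our position equation x(t) = -t^5 - t^4 + t^2 + 4·t + 3 2 times. Taking d/dt of x(t), we find v(t) = -5·t^4 - 4·t^3 + 2·t + 4. The derivative of velocity gives acceleration: a(t) = -20·t^3 - 12·t^2 + 2. Using a(t) = -20·t^3 - 12·t^2 + 2 and substituting t = 3, we find a = -646.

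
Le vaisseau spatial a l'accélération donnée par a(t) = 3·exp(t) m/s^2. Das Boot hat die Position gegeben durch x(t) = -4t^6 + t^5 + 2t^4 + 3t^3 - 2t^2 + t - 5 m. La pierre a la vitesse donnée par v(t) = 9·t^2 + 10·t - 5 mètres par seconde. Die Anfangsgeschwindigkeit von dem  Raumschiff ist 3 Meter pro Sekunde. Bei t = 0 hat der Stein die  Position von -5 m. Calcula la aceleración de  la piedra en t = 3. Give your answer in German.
Um dies zu lösen, müssen wir 1 Ableitung unserer Gleichung für die Geschwindigkeit v(t) = 9·t^2 + 10·t - 5 nehmen. Mit d/dt von v(t) finden wir a(t) = 18·t + 10. Mit a(t) = 18·t + 10 und Einsetzen von t = 3, finden wir a = 64.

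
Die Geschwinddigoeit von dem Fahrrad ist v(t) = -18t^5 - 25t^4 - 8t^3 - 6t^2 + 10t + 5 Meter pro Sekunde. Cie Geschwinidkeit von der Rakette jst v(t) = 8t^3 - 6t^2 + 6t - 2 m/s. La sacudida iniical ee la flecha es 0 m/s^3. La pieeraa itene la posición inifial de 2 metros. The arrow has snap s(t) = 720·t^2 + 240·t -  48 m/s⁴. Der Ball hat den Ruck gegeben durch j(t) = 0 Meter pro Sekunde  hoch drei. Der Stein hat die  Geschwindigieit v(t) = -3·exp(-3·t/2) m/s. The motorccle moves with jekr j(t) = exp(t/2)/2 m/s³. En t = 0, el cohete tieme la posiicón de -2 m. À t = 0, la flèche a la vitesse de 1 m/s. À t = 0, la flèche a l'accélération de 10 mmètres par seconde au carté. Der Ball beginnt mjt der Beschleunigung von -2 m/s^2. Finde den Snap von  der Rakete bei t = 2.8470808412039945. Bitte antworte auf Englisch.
Starting from velocity v(t) = 8·t^3 - 6·t^2 + 6·t - 2, we take 3 derivatives. The derivative of velocity gives acceleration: a(t) = 24·t^2 - 12·t + 6. Differentiating acceleration, we get jerk: j(t) = 48·t - 12. Differentiating jerk, we get snap: s(t) = 48. We have snap s(t) = 48. Substituting t = 2.8470808412039945: s(2.8470808412039945) = 48.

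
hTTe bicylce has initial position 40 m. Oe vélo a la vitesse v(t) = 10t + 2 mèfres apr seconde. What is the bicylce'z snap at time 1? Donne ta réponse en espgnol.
Para resolver esto, necesitamos tomar 3 derivadas de nuestra ecuación de la velocidad v(t) = 10·t + 2. Tomando d/dt de v(t), encontramos a(t) = 10. La derivada de la aceleración da la sacudida: j(t) = 0. Tomando d/dt de j(t), encontramos s(t) = 0. De la ecuación del snap s(t) = 0, sustituimos t = 1 para obtener s = 0.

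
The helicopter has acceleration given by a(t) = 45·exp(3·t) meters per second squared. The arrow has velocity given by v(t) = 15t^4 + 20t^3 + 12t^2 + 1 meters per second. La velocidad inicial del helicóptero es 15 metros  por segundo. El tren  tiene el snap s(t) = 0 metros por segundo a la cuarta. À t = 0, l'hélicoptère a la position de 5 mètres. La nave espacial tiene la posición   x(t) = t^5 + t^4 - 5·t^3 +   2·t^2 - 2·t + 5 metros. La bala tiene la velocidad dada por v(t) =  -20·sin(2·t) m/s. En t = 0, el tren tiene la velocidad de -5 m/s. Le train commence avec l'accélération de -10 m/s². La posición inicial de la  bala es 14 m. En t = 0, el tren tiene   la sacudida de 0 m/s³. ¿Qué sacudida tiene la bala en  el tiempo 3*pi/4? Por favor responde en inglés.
We must differentiate our velocity equation v(t) = -20·sin(2·t) 2 times. Differentiating velocity, we get acceleration: a(t) = -40·cos(2·t). The derivative of acceleration gives jerk: j(t) = 80·sin(2·t). Using j(t) = 80·sin(2·t) and substituting t = 3*pi/4, we find j = -80.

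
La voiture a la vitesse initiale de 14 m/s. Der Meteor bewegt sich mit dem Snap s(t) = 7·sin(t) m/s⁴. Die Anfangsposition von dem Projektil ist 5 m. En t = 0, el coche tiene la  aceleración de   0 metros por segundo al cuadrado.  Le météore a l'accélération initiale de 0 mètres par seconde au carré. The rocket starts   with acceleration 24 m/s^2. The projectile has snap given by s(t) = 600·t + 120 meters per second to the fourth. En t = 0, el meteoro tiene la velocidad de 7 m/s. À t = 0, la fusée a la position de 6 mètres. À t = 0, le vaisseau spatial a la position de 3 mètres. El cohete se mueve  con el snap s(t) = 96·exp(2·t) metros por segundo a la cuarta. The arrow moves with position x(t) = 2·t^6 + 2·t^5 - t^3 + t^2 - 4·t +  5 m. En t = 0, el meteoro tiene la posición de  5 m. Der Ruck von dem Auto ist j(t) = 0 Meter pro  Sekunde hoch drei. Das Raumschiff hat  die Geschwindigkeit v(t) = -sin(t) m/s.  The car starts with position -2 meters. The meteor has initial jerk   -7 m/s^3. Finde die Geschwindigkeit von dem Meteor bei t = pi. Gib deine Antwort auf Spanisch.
Necesitamos integrar nuestra ecuación del snap s(t) = 7·sin(t) 3 veces. La antiderivada del snap es la sacudida. Usando j(0) = -7, obtenemos j(t) = -7·cos(t). Integrando la sacudida y usando la condición inicial a(0) = 0, obtenemos a(t) = -7·sin(t). Integrando la aceleración y usando la condición inicial v(0) = 7, obtenemos v(t) = 7·cos(t). Usando v(t) = 7·cos(t) y sustituyendo t = pi, encontramos v = -7.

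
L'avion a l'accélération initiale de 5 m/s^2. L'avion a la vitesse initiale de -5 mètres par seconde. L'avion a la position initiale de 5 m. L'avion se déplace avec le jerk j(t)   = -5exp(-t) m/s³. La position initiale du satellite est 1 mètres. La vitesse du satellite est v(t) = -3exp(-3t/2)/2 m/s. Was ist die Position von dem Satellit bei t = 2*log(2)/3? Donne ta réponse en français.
En partant de la vitesse v(t) = -3·exp(-3·t/2)/2, nous prenons 1 intégrale. En intégrant la vitesse et en utilisant la condition initiale x(0) = 1, nous obtenons x(t) = exp(-3·t/2). En utilisant x(t) = exp(-3·t/2) et en substituant t = 2*log(2)/3, nous trouvons x = 1/2.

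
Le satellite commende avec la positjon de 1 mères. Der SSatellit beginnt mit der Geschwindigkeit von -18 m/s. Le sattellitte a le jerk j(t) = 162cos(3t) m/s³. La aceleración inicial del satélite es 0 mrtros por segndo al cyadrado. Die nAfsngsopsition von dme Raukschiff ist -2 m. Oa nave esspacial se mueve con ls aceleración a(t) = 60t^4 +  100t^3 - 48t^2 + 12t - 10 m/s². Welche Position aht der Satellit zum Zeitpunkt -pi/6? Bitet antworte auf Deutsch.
Wir müssen das Integral unserer Gleichung für den Ruck j(t) = 162·cos(3·t) 3-mal finden. Mit ∫j(t)dt und Anwendung von a(0) = 0, finden wir a(t) = 54·sin(3·t). Mit ∫a(t)dt und Anwendung von v(0) = -18, finden wir v(t) = -18·cos(3·t). Die Stammfunktion von der Geschwindigkeit, mit x(0) = 1, ergibt die Position: x(t) = 1 - 6·sin(3·t). Mit x(t) = 1 - 6·sin(3·t) und Einsetzen von t = -pi/6, finden wir x = 7.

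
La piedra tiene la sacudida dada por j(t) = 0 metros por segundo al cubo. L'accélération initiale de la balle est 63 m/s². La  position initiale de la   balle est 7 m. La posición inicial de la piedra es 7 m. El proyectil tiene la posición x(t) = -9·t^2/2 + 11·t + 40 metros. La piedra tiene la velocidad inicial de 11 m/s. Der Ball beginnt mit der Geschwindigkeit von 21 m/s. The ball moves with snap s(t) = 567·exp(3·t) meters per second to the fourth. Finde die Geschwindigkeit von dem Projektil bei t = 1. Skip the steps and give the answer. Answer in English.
The answer is 2.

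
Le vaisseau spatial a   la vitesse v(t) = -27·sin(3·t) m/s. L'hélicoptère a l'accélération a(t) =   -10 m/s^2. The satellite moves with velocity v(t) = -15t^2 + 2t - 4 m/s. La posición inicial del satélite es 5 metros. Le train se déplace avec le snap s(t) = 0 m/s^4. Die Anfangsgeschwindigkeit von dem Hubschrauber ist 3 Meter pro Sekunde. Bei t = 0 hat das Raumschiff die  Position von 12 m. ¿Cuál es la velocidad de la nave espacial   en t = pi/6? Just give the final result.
La velocidad en t = pi/6 es v = -27.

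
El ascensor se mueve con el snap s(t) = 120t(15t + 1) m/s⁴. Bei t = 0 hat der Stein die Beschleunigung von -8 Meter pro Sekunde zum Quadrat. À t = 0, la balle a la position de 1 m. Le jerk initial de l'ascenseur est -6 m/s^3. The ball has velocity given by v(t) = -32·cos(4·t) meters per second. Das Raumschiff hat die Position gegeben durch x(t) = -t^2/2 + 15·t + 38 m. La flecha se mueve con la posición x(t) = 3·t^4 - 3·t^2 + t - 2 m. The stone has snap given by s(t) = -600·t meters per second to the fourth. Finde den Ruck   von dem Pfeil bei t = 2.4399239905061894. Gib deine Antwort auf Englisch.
We must differentiate our position equation x(t) = 3·t^4 - 3·t^2 + t - 2 3 times. The derivative of position gives velocity: v(t) = 12·t^3 - 6·t + 1. Differentiating velocity, we get acceleration: a(t) = 36·t^2 - 6. The derivative of acceleration gives jerk: j(t) = 72·t. Using j(t) = 72·t and substituting t = 2.4399239905061894, we find j = 175.674527316446.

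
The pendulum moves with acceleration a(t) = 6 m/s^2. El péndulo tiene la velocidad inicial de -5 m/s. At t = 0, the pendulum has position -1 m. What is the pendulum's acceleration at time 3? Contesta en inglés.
Using a(t) = 6 and substituting t = 3, we find a = 6.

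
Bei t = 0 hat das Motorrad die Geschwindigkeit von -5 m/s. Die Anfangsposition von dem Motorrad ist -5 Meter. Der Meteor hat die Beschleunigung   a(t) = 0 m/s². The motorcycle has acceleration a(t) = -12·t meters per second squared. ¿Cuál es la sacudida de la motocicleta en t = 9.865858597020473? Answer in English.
To solve this, we need to take 1 derivative of our acceleration equation a(t) = -12·t. Taking d/dt of a(t), we find j(t) = -12. We have jerk j(t) = -12. Substituting t = 9.865858597020473: j(9.865858597020473) = -12.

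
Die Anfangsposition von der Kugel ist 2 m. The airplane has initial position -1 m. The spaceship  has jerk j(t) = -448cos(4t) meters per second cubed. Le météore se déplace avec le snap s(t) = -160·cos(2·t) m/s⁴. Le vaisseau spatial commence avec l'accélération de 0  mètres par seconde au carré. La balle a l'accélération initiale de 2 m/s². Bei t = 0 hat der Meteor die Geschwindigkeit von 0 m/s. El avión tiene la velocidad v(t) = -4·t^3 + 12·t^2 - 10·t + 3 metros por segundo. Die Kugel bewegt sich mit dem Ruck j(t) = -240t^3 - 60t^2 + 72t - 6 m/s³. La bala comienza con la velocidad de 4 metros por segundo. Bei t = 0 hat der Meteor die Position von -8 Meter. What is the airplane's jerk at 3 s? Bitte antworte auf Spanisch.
Partiendo de la velocidad v(t) = -4·t^3 + 12·t^2 - 10·t + 3, tomamos 2 derivadas. Tomando d/dt de v(t), encontramos a(t) = -12·t^2 + 24·t - 10. Derivando la aceleración, obtenemos la sacudida: j(t) = 24 - 24·t. Usando j(t) = 24 - 24·t y sustituyendo t = 3, encontramos j = -48.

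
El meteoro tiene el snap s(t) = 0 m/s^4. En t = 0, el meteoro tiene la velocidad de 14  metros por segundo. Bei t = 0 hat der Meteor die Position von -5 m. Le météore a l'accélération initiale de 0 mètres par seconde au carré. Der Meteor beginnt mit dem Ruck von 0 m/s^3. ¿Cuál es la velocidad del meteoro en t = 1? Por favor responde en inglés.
We must find the integral of our snap equation s(t) = 0 3 times. Finding the integral of s(t) and using j(0) = 0: j(t) = 0. The integral of jerk, with a(0) = 0, gives acceleration: a(t) = 0. Integrating acceleration and using the initial condition v(0) = 14, we get v(t) = 14. From the given velocity equation v(t) = 14, we substitute t = 1 to get v = 14.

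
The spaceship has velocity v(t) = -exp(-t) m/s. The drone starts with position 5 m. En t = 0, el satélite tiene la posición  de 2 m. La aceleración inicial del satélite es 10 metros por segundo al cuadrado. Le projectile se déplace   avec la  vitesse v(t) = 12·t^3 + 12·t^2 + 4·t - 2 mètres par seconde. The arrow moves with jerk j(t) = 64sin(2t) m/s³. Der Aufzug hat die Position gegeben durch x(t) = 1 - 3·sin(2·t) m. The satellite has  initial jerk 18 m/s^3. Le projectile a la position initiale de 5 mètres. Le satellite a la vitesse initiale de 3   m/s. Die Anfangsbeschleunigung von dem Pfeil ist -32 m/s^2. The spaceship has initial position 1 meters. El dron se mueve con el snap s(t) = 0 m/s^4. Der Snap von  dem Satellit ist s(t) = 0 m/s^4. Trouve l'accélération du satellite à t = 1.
Nous devons trouver la primitive de notre équation du snap s(t) = 0 2 fois. En prenant ∫s(t)dt et en appliquant j(0) = 18, nous trouvons j(t) = 18. En intégrant le jerk et en utilisant la condition initiale a(0) = 10, nous obtenons a(t) = 18·t + 10. En utilisant a(t) = 18·t + 10 et en substituant t = 1, nous trouvons a = 28.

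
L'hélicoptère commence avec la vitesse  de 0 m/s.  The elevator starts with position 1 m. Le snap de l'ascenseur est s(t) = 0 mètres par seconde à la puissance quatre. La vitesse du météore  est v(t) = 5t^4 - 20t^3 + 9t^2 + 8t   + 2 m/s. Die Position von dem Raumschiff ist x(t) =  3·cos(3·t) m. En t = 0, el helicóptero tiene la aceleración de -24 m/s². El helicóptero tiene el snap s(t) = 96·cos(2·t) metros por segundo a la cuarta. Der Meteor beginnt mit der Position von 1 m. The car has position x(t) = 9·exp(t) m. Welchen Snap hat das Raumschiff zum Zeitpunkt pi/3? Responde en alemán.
Ausgehend von der Position x(t) = 3·cos(3·t), nehmen wir 4 Ableitungen. Mit d/dt von x(t) finden wir v(t) = -9·sin(3·t). Mit d/dt von v(t) finden wir a(t) = -27·cos(3·t). Durch Ableiten von der Beschleunigung erhalten wir den Ruck: j(t) = 81·sin(3·t). Durch Ableiten von dem Ruck erhalten wir den Snap: s(t) = 243·cos(3·t). Wir haben den Snap s(t) = 243·cos(3·t). Durch Einsetzen von t = pi/3: s(pi/3) = -243.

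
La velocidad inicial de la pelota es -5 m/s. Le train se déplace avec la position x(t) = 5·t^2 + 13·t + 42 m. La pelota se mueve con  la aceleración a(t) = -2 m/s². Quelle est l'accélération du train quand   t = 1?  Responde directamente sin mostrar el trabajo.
La réponse est 10.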